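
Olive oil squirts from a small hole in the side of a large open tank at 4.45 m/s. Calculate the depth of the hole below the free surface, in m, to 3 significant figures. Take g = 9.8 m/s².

h ≈ 1.01 m

Inverting v = √(2gh) gives h = v² / 2g.
h = 4.45²/(2·9.8) = 19.8/19.60 = 1.01 m.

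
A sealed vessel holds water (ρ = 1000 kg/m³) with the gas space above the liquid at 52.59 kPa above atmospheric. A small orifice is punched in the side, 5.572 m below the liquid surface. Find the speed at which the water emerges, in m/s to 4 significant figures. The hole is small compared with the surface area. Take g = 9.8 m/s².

Take point 1 at the surface (v₁ ≈ 0) and point 2 at the hole (at atmospheric pressure). Bernoulli: P₁ + ρg h = P_atm + ½ρv₂².
With P₁ − P_atm = 52590 Pa, v₂ = √(2gh + 2ΔP/ρ) = √(2·9.8·5.572 + 2·52590/1000) = 14.64 m/s.

v = 14.64 m/s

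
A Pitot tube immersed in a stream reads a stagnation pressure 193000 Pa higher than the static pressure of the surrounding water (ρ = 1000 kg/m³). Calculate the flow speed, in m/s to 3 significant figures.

v ≈ 19.6 m/s

At the stagnation point the flow is brought to rest, so Bernoulli gives P_stag − P_static = ½ρv².
v = √(2ΔP/ρ) = √(2·193000/1000) = 19.6 m/s.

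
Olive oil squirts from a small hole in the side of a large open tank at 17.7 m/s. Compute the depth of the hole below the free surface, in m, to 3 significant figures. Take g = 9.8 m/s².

h ≈ 16.0 m

For a small hole in a large open tank, ½v² = gh, giving h = v²/(2g).
h = 17.7²/(2·9.8) = 313/19.60 = 16.0 m.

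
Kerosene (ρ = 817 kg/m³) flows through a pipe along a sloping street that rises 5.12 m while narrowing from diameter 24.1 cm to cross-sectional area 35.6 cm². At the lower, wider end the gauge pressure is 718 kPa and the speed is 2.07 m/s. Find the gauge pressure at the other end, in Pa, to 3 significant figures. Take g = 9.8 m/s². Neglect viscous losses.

391000 Pa

The volume flow rate is constant, so v₂ = (A₁/A₂)v₁ = (456/35.6)·2.07 = 26.5 m/s.
Applying Bernoulli between the two ends and solving for P₂: P₂ = P₁ + ½ρ(v₁² − v₂²) − ρgΔh.
P₂ = 718000 + ½·817·(2.07² − 26.5²) − 817·9.8·(+5.12) = 718000 + (-286000) − (41000) = 391000 Pa.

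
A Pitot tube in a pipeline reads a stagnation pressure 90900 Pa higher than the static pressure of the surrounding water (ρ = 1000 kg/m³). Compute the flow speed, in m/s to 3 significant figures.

v ≈ 13.5 m/s

The dynamic pressure equals the rise in static pressure at the stagnation point: ΔP = ½ρv².
v = √(2ΔP/ρ) = √(2·90900/1000) = 13.5 m/s.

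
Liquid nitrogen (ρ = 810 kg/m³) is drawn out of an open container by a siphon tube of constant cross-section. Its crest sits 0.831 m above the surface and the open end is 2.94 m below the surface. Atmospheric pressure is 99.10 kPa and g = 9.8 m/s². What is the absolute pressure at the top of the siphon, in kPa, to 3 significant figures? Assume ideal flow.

P_top ≈ 69.2 kPa

The outlet speed comes from Torricelli: v = √(2g·2.94) = 7.59 m/s.
With constant cross-section the crest speed equals v; applying Bernoulli from the surface up to the crest, P_top = P_atm − ½ρv² − ρg·h_top.
P_top = 99100 − ½·810·7.59² − 810·9.8·0.831 = 69200 Pa.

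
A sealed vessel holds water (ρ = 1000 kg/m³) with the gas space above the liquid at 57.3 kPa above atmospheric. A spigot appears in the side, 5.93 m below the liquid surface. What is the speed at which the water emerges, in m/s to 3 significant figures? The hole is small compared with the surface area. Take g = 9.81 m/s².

15.2 m/s

Take point 1 at the surface (v₁ ≈ 0) and point 2 at the hole (at atmospheric pressure). Bernoulli: P₁ + ρg h = P_atm + ½ρv₂².
With P₁ − P_atm = 57300 Pa, v₂ = √(2gh + 2ΔP/ρ) = √(2·9.81·5.93 + 2·57300/1000) = 15.2 m/s.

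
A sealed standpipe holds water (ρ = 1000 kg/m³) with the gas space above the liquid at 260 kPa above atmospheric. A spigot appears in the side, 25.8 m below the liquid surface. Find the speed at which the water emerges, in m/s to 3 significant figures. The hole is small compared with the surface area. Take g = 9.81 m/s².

Take point 1 at the surface (v₁ ≈ 0) and point 2 at the hole (at atmospheric pressure). Bernoulli: P₁ + ρg h = P_atm + ½ρv₂².
With P₁ − P_atm = 260000 Pa, v₂ = √(2gh + 2ΔP/ρ) = √(2·9.81·25.8 + 2·260000/1000) = 32.0 m/s.

32.0 m/s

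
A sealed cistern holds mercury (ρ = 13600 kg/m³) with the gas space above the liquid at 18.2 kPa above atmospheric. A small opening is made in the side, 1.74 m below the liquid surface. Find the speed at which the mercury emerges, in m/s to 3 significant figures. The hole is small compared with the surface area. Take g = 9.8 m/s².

v ≈ 6.06 m/s

Take point 1 at the surface (v₁ ≈ 0) and point 2 at the hole (at atmospheric pressure). Bernoulli: P₁ + ρg h = P_atm + ½ρv₂².
With P₁ − P_atm = 18200 Pa, v₂ = √(2gh + 2ΔP/ρ) = √(2·9.8·1.74 + 2·18200/13600) = 6.06 m/s.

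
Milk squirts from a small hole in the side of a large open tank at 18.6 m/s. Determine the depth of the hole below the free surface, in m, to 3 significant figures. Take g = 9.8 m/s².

h = 17.7 m

Inverting v = √(2gh) gives h = v² / 2g.
h = 18.6²/(2·9.8) = 346/19.60 = 17.7 m.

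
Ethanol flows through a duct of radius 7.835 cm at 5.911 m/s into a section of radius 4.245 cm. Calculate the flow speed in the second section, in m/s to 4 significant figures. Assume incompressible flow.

Mass conservation (A₁v₁ = A₂v₂) gives v₂ = 5.911 × 192.9/56.61 = 20.14 m/s.

20.14 m/s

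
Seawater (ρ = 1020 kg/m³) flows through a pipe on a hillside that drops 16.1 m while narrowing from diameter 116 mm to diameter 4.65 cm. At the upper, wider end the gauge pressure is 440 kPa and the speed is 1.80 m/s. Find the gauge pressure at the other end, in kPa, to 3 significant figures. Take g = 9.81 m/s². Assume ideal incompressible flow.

P₂ ≈ 539 kPa

The volume flow rate is constant, so v₂ = (A₁/A₂)v₁ = (106/17.0)·1.80 = 11.2 m/s.
Bernoulli: P₁ + ½ρv₁² + ρg h₁ = P₂ + ½ρv₂² + ρg h₂, so P₂ = P₁ + ½ρ(v₁² − v₂²) − ρg(h₂ − h₁).
P₂ = 440000 + ½·1020·(1.80² − 11.2²) − 1020·9.81·(−16.1) = 440000 + (-62300) − (-161000) = 539000 Pa.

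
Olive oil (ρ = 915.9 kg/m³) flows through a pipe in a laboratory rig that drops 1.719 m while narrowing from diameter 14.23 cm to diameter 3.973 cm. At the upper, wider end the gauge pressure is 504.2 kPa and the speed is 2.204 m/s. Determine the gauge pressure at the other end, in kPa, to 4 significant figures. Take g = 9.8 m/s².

Mass conservation (A₁v₁ = A₂v₂) gives v₂ = 2.204 × 159.0/12.40 = 28.27 m/s.
Bernoulli: P₁ + ½ρv₁² + ρg h₁ = P₂ + ½ρv₂² + ρg h₂, so P₂ = P₁ + ½ρ(v₁² − v₂²) − ρg(h₂ − h₁).
P₂ = 504200 + ½·915.9·(2.204² − 28.27²) − 915.9·9.8·(−1.719) = 504200 + (-363900) − (-15430) = 155800 Pa.

P₂ = 155.8 kPa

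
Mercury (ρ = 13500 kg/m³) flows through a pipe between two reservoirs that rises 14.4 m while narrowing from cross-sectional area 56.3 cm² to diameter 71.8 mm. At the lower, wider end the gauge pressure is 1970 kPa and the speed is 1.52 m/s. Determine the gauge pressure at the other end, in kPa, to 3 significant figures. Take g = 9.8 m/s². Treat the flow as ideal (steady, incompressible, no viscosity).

P₂ ≈ 50.3 kPa

Continuity gives A₁v₁ = A₂v₂, so v₂ = (56.3 cm²)/(40.5 cm²) × 1.52 m/s = 2.11 m/s.
Applying Bernoulli between the two ends and solving for P₂: P₂ = P₁ + ½ρ(v₁² − v₂²) − ρgΔh.
P₂ = 1970000 + ½·13500·(1.52² − 2.11²) − 13500·9.8·(+14.4) = 1970000 + (-14600) − (1910000) = 50300 Pa.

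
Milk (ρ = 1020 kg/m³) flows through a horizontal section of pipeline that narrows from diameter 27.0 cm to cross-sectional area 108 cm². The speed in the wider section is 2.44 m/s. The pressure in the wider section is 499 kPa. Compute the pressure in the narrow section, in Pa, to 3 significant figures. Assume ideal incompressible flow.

P₂ ≈ 417000 Pa

Mass conservation (A₁v₁ = A₂v₂) gives v₂ = 2.44 × 573/108 = 12.9 m/s.
Along the horizontal streamline, P + ½ρv² is constant.
P₂ = P₁ − ½ρ(v₂² − v₁²) = 499000 − ½·1020·(12.9² − 2.44²) = 499000 − 82300 = 417000 Pa.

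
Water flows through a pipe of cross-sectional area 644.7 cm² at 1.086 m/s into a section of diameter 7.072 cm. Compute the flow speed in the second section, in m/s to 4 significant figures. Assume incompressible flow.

Continuity gives A₁v₁ = A₂v₂, so v₂ = (644.7 cm²)/(39.28 cm²) × 1.086 m/s = 17.82 m/s.

v₂ ≈ 17.82 m/s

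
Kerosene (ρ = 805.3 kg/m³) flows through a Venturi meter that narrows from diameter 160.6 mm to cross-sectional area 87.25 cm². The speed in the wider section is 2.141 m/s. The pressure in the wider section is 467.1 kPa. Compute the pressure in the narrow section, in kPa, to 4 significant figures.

P₂ = 459.0 kPa

By continuity, v₂ = v₁·A₁/A₂ = 2.141·(202.6/87.25) = 4.971 m/s.
With no height change, Bernoulli's equation is P₁ + ½ρv₁² = P₂ + ½ρv₂².
P₂ = P₁ − ½ρ(v₂² − v₁²) = 467100 − ½·805.3·(4.971² − 2.141²) = 467100 − 8104 = 459000 Pa.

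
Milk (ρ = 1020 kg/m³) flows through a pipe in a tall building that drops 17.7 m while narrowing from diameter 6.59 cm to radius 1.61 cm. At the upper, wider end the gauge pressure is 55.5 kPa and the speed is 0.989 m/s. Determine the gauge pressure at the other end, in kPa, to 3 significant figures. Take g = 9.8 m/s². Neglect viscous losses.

Continuity gives A₁v₁ = A₂v₂, so v₂ = (34.1 cm²)/(8.14 cm²) × 0.989 m/s = 4.14 m/s.
Applying Bernoulli between the two ends and solving for P₂: P₂ = P₁ + ½ρ(v₁² − v₂²) − ρgΔh.
P₂ = 55500 + ½·1020·(0.989² − 4.14²) − 1020·9.8·(−17.7) = 55500 + (-8250) − (-177000) = 224000 Pa.

224 kPa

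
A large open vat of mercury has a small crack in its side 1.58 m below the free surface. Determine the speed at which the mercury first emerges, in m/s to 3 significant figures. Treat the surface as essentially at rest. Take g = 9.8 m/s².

5.56 m/s

Torricelli's result v = √(2gh) gives v = √(2·9.8·1.58) = 5.56 m/s.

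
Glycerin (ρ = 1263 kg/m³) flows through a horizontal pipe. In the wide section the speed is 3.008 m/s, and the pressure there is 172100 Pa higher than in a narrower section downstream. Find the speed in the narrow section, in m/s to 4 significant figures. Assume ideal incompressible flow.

Horizontal Bernoulli: P₁ + ½ρv₁² = P₂ + ½ρv₂², so v₂² = v₁² + 2(P₁ − P₂)/ρ.
v₂ = √(3.008² + 2·172100/1263) = √(9.048 + 272.5) = 16.78 m/s.

16.78 m/s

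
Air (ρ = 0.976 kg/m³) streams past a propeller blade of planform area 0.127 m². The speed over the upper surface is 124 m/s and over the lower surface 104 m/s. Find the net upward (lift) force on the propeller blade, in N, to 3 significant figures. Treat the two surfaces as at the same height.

With equal heights on the two surfaces, Bernoulli gives P_lower − P_upper = ½ρ(v_upper² − v_lower²).
ΔP = ½·0.976·(124² − 104²) = 2230 Pa.
Lift = ΔP · A = 2230 × 0.127 = 283 N.

F = 283 N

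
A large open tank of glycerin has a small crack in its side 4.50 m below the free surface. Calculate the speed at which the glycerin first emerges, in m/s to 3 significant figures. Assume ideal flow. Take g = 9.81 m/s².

Bernoulli from surface to hole (P equal, v_surface ≈ 0): v = √(2gh) = √(2×9.81×4.50) = 9.40 m/s.

9.40 m/s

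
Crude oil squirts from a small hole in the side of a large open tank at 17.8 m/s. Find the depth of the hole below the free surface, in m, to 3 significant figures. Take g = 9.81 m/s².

h = 16.1 m

Inverting v = √(2gh) gives h = v² / 2g.
h = 17.8²/(2·9.81) = 317/19.62 = 16.1 m.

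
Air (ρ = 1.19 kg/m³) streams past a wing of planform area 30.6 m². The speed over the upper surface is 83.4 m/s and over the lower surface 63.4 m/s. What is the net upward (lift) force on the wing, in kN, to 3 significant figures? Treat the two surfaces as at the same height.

From P + ½ρv² = const at equal height, P_low − P_up = ½ρ(v_up² − v_low²).
ΔP = ½·1.19·(83.4² − 63.4²) = 1750 Pa.
Lift = ΔP · A = 1750 × 30.6 = 53500 N.

F = 53.5 kN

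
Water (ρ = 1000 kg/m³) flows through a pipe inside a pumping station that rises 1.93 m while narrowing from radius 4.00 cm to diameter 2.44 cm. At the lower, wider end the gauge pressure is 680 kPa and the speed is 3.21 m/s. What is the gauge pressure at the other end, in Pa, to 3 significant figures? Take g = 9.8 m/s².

P₂ = 70900 Pa

By continuity, v₂ = v₁·A₁/A₂ = 3.21·(50.3/4.68) = 34.5 m/s.
Energy conservation along the streamline gives P₂ = P₁ − ½ρ(v₂² − v₁²) − ρg(h₂ − h₁).
P₂ = 680000 + ½·1000·(3.21² − 34.5²) − 1000·9.8·(+1.93) = 680000 + (-590000) − (18900) = 70900 Pa.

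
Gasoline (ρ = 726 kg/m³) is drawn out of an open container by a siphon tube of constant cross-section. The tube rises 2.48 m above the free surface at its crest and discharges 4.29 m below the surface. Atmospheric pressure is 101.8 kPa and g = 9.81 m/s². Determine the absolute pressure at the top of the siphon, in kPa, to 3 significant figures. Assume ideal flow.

53.6 kPa

From the surface to the outlet (both open to atmosphere, surface at rest): v = √(2g·h_out) = √(2·9.81·4.29) = 9.17 m/s.
The bore is uniform, so the speed at the crest is the same v. Bernoulli surface→crest: P_atm = P_top + ½ρv² + ρg·h_top.
P_top = 101800 − ½·726·9.17² − 726·9.81·2.48 = 53600 Pa.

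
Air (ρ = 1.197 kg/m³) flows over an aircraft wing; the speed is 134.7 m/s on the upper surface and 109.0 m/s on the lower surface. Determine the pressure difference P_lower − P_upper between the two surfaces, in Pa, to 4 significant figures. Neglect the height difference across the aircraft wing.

The pressure is lower where the speed is higher: ΔP = ½ρ(v_up² − v_low²).
ΔP = ½·1.197·(134.7² − 109.0²) = 3748 Pa.

ΔP ≈ 3748 Pa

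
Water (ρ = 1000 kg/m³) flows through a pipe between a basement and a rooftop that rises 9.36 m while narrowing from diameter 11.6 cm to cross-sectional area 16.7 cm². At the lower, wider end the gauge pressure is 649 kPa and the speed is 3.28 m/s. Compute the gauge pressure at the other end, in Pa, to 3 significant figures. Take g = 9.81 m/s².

Mass conservation (A₁v₁ = A₂v₂) gives v₂ = 3.28 × 106/16.7 = 20.8 m/s.
Bernoulli: P₁ + ½ρv₁² + ρg h₁ = P₂ + ½ρv₂² + ρg h₂, so P₂ = P₁ + ½ρ(v₁² − v₂²) − ρg(h₂ − h₁).
P₂ = 649000 + ½·1000·(3.28² − 20.8²) − 1000·9.81·(+9.36) = 649000 + (-210000) − (91800) = 347000 Pa.

P₂ ≈ 347000 Pa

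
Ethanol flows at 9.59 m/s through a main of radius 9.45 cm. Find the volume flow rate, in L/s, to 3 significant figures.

Q = 269 L/s

Q = A·v = 0.0281 m² × 9.59 m/s = 0.269 m³/s.
Converting: 0.269 m³/s × 1000 = 269 L/s.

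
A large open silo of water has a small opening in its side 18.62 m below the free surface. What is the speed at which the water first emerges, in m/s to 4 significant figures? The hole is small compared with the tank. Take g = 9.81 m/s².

Torricelli's result v = √(2gh) gives v = √(2·9.81·18.62) = 19.11 m/s.

v = 19.11 m/s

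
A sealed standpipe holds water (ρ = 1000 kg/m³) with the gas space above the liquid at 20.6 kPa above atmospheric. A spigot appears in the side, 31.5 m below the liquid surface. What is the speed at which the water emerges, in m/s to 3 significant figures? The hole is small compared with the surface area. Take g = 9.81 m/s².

v = 25.7 m/s

Take point 1 at the surface (v₁ ≈ 0) and point 2 at the hole (at atmospheric pressure). Bernoulli: P₁ + ρg h = P_atm + ½ρv₂².
With P₁ − P_atm = 20600 Pa, v₂ = √(2gh + 2ΔP/ρ) = √(2·9.81·31.5 + 2·20600/1000) = 25.7 m/s.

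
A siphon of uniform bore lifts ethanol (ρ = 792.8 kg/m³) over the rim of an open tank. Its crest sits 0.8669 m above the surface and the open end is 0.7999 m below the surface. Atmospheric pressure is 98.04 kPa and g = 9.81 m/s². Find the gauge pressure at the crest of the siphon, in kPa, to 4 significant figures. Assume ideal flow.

P_gauge ≈ -12.96 kPa

The outlet speed comes from Torricelli: v = √(2g·0.7999) = 3.962 m/s.
The bore is uniform, so the speed at the crest is the same v. Bernoulli surface→crest: P_atm = P_top + ½ρv² + ρg·h_top.
P_top = 98040 − ½·792.8·3.962² − 792.8·9.81·0.8669 = 85080 Pa. So P_gauge = P_top − P_atm = -12960 Pa.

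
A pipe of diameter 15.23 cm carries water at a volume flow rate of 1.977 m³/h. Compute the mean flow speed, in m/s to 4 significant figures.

Q = 1.977 m³/h = 0.0005492 m³/s.
v = Q/A = 0.0005492 / 0.01822 = 0.03014 m/s.

v ≈ 0.03014 m/s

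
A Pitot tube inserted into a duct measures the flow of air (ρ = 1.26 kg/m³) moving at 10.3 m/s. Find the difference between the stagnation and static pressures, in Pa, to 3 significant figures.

ΔP ≈ 66.8 Pa

Bernoulli between the free stream and the stagnation point: ½ρv² = P_stag − P_static.
ΔP = ½·1.26·10.3² = 66.8 Pa.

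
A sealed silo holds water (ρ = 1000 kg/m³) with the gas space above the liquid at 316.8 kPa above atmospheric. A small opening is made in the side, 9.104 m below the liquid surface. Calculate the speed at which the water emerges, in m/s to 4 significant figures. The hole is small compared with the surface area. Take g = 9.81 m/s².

Take point 1 at the surface (v₁ ≈ 0) and point 2 at the hole (at atmospheric pressure). Bernoulli: P₁ + ρg h = P_atm + ½ρv₂².
With P₁ − P_atm = 316800 Pa, v₂ = √(2gh + 2ΔP/ρ) = √(2·9.81·9.104 + 2·316800/1000) = 28.50 m/s.

v = 28.50 m/s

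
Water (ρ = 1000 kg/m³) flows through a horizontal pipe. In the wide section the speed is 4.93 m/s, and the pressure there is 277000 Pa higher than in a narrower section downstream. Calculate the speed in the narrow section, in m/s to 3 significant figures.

Horizontal Bernoulli: P₁ + ½ρv₁² = P₂ + ½ρv₂², so v₂² = v₁² + 2(P₁ − P₂)/ρ.
v₂ = √(4.93² + 2·277000/1000) = √(24.3 + 554) = 24.0 m/s.

v₂ = 24.0 m/s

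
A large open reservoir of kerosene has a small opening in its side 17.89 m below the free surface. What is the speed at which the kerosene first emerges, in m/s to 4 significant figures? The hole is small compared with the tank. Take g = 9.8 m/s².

With the surface at rest and both surface and jet at atmospheric pressure, Bernoulli gives ρg h = ½ρv², so v = √(2gh) = √(2·9.8·17.89) = 18.73 m/s.

v ≈ 18.73 m/s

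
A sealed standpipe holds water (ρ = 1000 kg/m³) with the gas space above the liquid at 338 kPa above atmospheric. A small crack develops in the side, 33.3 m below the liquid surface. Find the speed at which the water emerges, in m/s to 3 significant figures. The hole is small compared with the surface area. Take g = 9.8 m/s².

v = 36.5 m/s

Take point 1 at the surface (v₁ ≈ 0) and point 2 at the hole (at atmospheric pressure). Bernoulli: P₁ + ρg h = P_atm + ½ρv₂².
With P₁ − P_atm = 338000 Pa, v₂ = √(2gh + 2ΔP/ρ) = √(2·9.8·33.3 + 2·338000/1000) = 36.5 m/s.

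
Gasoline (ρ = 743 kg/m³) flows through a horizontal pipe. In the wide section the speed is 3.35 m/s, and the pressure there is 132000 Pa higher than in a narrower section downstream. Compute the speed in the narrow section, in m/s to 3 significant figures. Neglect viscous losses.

19.1 m/s

Horizontal Bernoulli: P₁ + ½ρv₁² = P₂ + ½ρv₂², so v₂² = v₁² + 2(P₁ − P₂)/ρ.
v₂ = √(3.35² + 2·132000/743) = √(11.2 + 355) = 19.1 m/s.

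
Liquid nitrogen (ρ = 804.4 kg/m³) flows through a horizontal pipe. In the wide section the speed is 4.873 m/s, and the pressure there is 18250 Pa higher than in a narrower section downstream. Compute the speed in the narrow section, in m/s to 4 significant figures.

v₂ ≈ 8.314 m/s

Horizontal Bernoulli: P₁ + ½ρv₁² = P₂ + ½ρv₂², so v₂² = v₁² + 2(P₁ − P₂)/ρ.
v₂ = √(4.873² + 2·18250/804.4) = √(23.75 + 45.38) = 8.314 m/s.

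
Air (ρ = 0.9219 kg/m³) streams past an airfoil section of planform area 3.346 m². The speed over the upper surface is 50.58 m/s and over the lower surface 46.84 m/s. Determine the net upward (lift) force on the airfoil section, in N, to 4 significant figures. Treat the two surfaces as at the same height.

The faster flow above has the lower pressure; Bernoulli (same height) gives ΔP = ½ρ(v_up² − v_low²).
ΔP = ½·0.9219·(50.58² − 46.84²) = 167.9 Pa.
Lift = ΔP · A = 167.9 × 3.346 = 562.0 N.

562.0 N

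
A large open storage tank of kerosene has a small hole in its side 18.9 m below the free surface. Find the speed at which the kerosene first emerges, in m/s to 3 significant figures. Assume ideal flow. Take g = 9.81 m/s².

Torricelli's result v = √(2gh) gives v = √(2·9.81·18.9) = 19.3 m/s.

v ≈ 19.3 m/s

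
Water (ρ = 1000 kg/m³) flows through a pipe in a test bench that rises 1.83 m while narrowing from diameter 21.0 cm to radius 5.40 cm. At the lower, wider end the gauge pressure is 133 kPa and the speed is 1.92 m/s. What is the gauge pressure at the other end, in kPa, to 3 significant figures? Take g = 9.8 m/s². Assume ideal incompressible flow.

Continuity gives A₁v₁ = A₂v₂, so v₂ = (346 cm²)/(91.6 cm²) × 1.92 m/s = 7.26 m/s.
Bernoulli: P₁ + ½ρv₁² + ρg h₁ = P₂ + ½ρv₂² + ρg h₂, so P₂ = P₁ + ½ρ(v₁² − v₂²) − ρg(h₂ − h₁).
P₂ = 133000 + ½·1000·(1.92² − 7.26²) − 1000·9.8·(+1.83) = 133000 + (-24500) − (17900) = 90600 Pa.

P₂ ≈ 90.6 kPa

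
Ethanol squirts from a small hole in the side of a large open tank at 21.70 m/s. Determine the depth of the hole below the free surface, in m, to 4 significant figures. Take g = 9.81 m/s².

h ≈ 24.00 m

For a small hole in a large open tank, ½v² = gh, giving h = v²/(2g).
h = 21.70²/(2·9.81) = 470.9/19.62 = 24.00 m.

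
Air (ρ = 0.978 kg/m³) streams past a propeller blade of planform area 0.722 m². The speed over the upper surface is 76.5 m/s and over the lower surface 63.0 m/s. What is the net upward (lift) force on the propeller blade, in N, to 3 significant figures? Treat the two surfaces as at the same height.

From P + ½ρv² = const at equal height, P_low − P_up = ½ρ(v_up² − v_low²).
ΔP = ½·0.978·(76.5² − 63.0²) = 921 Pa.
Lift = ΔP · A = 921 × 0.722 = 665 N.

665 N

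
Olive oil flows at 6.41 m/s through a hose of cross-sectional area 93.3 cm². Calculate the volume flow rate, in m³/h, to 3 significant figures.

Q ≈ 215 m³/h

Q = A·v = 0.00933 m² × 6.41 m/s = 0.0598 m³/s.
Converting: 0.0598 m³/s × 3600 = 215 m³/h.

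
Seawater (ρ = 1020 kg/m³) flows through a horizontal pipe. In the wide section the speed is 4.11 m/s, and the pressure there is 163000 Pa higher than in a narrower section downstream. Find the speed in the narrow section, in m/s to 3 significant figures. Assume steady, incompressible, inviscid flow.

Horizontal Bernoulli: P₁ + ½ρv₁² = P₂ + ½ρv₂², so v₂² = v₁² + 2(P₁ − P₂)/ρ.
v₂ = √(4.11² + 2·163000/1020) = √(16.9 + 320) = 18.3 m/s.

v₂ = 18.3 m/s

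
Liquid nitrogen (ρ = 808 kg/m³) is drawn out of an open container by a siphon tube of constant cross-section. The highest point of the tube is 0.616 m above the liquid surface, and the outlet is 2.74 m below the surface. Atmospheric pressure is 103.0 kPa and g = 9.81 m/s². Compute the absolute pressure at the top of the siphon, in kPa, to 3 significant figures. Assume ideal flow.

Bernoulli surface→outlet gives ½v² = g·h_out, so v = √(2·9.81·2.74) = 7.33 m/s.
The bore is uniform, so the speed at the crest is the same v. Bernoulli surface→crest: P_atm = P_top + ½ρv² + ρg·h_top.
P_top = 103000 − ½·808·7.33² − 808·9.81·0.616 = 76400 Pa.

P_top ≈ 76.4 kPa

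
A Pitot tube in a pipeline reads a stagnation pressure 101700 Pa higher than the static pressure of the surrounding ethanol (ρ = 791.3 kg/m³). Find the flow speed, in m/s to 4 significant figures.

v = 16.03 m/s

Bernoulli between the free stream and the stagnation point: ½ρv² = P_stag − P_static.
v = √(2ΔP/ρ) = √(2·101700/791.3) = 16.03 m/s.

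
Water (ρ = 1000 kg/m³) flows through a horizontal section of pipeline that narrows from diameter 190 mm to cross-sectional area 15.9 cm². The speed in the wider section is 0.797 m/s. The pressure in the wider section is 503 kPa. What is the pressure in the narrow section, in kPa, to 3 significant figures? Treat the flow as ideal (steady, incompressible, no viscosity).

P₂ ≈ 402 kPa

Continuity gives A₁v₁ = A₂v₂, so v₂ = (284 cm²)/(15.9 cm²) × 0.797 m/s = 14.2 m/s.
Bernoulli (h₁ = h₂): P₁ − P₂ = ½ρ(v₂² − v₁²).
P₂ = P₁ − ½ρ(v₂² − v₁²) = 503000 − ½·1000·(14.2² − 0.797²) = 503000 − 101000 = 402000 Pa.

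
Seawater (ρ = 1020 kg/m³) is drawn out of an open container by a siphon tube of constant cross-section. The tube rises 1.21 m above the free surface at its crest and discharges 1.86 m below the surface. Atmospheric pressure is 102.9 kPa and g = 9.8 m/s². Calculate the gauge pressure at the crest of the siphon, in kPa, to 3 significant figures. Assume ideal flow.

P_gauge ≈ -30.7 kPa

Bernoulli surface→outlet gives ½v² = g·h_out, so v = √(2·9.8·1.86) = 6.04 m/s.
The bore is uniform, so the speed at the crest is the same v. Bernoulli surface→crest: P_atm = P_top + ½ρv² + ρg·h_top.
P_top = 102900 − ½·1020·6.04² − 1020·9.8·1.21 = 72200 Pa. So P_gauge = P_top − P_atm = -30700 Pa.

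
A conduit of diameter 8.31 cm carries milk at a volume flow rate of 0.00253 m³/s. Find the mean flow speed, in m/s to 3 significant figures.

Q = 0.00253 m³/s = 0.00253 m³/s.
v = Q/A = 0.00253 / 0.00542 = 0.466 m/s.

0.466 m/s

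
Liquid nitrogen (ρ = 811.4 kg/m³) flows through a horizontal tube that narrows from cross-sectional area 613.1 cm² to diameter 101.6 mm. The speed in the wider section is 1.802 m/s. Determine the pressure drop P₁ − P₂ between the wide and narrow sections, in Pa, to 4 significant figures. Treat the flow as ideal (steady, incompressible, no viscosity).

ΔP ≈ 74020 Pa

By continuity, v₂ = v₁·A₁/A₂ = 1.802·(613.1/81.07) = 13.63 m/s.
With no height change, Bernoulli's equation is P₁ + ½ρv₁² = P₂ + ½ρv₂².
P₁ − P₂ = ½·811.4·(13.63² − 1.802²) = ½·811.4·182.5 = 74020 Pa.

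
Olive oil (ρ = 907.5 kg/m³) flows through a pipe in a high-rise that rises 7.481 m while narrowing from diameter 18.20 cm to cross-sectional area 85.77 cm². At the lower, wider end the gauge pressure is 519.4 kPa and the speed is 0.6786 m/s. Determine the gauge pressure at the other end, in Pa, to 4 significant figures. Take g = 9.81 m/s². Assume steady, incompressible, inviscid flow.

Mass conservation (A₁v₁ = A₂v₂) gives v₂ = 0.6786 × 260.2/85.77 = 2.058 m/s.
Bernoulli: P₁ + ½ρv₁² + ρg h₁ = P₂ + ½ρv₂² + ρg h₂, so P₂ = P₁ + ½ρ(v₁² − v₂²) − ρg(h₂ − h₁).
P₂ = 519400 + ½·907.5·(0.6786² − 2.058²) − 907.5·9.81·(+7.481) = 519400 + (-1713) − (66600) = 451100 Pa.

P₂ = 451100 Pa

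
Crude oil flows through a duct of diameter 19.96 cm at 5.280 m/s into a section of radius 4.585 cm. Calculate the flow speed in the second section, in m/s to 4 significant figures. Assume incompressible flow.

v₂ = 25.02 m/s

By continuity, v₂ = v₁·A₁/A₂ = 5.280·(312.9/66.04) = 25.02 m/s.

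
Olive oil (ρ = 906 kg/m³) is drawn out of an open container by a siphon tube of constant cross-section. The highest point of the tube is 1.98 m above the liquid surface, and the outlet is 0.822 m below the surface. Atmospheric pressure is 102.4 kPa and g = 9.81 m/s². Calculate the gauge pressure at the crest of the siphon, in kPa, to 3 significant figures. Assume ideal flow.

P_gauge ≈ -24.9 kPa

Bernoulli surface→outlet gives ½v² = g·h_out, so v = √(2·9.81·0.822) = 4.02 m/s.
The bore is uniform, so the speed at the crest is the same v. Bernoulli surface→crest: P_atm = P_top + ½ρv² + ρg·h_top.
P_top = 102400 − ½·906·4.02² − 906·9.81·1.98 = 77500 Pa. So P_gauge = P_top − P_atm = -24900 Pa.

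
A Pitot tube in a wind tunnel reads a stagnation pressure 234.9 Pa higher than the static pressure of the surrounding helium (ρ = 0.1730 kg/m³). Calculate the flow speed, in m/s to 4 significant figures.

v = 52.11 m/s

The dynamic pressure equals the rise in static pressure at the stagnation point: ΔP = ½ρv².
v = √(2ΔP/ρ) = √(2·234.9/0.1730) = 52.11 m/s.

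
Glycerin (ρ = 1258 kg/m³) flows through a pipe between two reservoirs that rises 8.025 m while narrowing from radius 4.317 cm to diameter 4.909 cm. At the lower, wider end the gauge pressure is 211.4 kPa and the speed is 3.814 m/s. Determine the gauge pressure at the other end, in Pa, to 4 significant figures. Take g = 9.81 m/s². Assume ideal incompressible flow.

33960 Pa

Continuity gives A₁v₁ = A₂v₂, so v₂ = (58.55 cm²)/(18.93 cm²) × 3.814 m/s = 11.80 m/s.
Energy conservation along the streamline gives P₂ = P₁ − ½ρ(v₂² − v₁²) − ρg(h₂ − h₁).
P₂ = 211400 + ½·1258·(3.814² − 11.80²) − 1258·9.81·(+8.025) = 211400 + (-78410) − (99040) = 33960 Pa.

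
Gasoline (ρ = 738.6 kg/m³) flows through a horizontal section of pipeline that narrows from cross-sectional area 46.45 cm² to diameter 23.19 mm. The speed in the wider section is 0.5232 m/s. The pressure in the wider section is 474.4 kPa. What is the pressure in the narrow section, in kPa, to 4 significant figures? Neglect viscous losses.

462.3 kPa

Mass conservation (A₁v₁ = A₂v₂) gives v₂ = 0.5232 × 46.45/4.224 = 5.754 m/s.
Bernoulli (h₁ = h₂): P₁ − P₂ = ½ρ(v₂² − v₁²).
P₂ = P₁ − ½ρ(v₂² − v₁²) = 474400 − ½·738.6·(5.754² − 0.5232²) = 474400 − 12130 = 462300 Pa.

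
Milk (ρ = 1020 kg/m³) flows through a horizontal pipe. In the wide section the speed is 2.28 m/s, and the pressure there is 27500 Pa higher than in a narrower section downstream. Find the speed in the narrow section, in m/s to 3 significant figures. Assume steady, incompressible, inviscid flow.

v₂ ≈ 7.69 m/s

With h₁ = h₂, rearranging Bernoulli gives v₂ = √(v₁² + 2ΔP/ρ).
v₂ = √(2.28² + 2·27500/1020) = √(5.20 + 53.9) = 7.69 m/s.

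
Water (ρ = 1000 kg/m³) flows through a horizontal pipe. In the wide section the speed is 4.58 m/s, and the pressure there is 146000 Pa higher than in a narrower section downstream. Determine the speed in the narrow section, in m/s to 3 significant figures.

17.7 m/s

Horizontal Bernoulli: P₁ + ½ρv₁² = P₂ + ½ρv₂², so v₂² = v₁² + 2(P₁ − P₂)/ρ.
v₂ = √(4.58² + 2·146000/1000) = √(21.0 + 292) = 17.7 m/s.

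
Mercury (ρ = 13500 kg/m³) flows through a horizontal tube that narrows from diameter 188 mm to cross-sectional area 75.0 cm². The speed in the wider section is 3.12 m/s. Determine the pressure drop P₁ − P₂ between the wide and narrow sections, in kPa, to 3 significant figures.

ΔP ≈ 834 kPa

By continuity, v₂ = v₁·A₁/A₂ = 3.12·(278/75.0) = 11.5 m/s.
Bernoulli (h₁ = h₂): P₁ − P₂ = ½ρ(v₂² − v₁²).
P₁ − P₂ = ½·13500·(11.5² − 3.12²) = ½·13500·124 = 834000 Pa.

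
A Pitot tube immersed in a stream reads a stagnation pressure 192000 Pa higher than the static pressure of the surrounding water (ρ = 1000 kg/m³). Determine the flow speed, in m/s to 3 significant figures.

v ≈ 19.6 m/s

Bernoulli between the free stream and the stagnation point: ½ρv² = P_stag − P_static.
v = √(2ΔP/ρ) = √(2·192000/1000) = 19.6 m/s.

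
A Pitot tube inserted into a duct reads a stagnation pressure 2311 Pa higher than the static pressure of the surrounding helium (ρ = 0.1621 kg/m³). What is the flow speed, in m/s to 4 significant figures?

v ≈ 168.9 m/s

The dynamic pressure equals the rise in static pressure at the stagnation point: ΔP = ½ρv².
v = √(2ΔP/ρ) = √(2·2311/0.1621) = 168.9 m/s.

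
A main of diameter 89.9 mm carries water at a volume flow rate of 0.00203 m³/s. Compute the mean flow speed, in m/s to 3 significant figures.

0.320 m/s

Q = 0.00203 m³/s = 0.00203 m³/s.
v = Q/A = 0.00203 / 0.00635 = 0.320 m/s.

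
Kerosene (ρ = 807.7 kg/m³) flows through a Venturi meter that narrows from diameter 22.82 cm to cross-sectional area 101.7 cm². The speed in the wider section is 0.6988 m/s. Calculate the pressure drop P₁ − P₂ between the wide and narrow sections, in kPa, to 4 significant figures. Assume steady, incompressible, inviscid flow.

By continuity, v₂ = v₁·A₁/A₂ = 0.6988·(409.0/101.7) = 2.810 m/s.
The pipe is horizontal, so Bernoulli reduces to P₁ + ½ρv₁² = P₂ + ½ρv₂².
P₁ − P₂ = ½·807.7·(2.810² − 0.6988²) = ½·807.7·7.409 = 2992 Pa.

ΔP ≈ 2.992 kPa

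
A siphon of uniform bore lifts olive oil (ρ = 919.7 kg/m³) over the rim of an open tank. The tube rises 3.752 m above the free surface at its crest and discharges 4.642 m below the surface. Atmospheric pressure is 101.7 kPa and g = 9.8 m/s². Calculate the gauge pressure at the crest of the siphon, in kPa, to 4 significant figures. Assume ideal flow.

-75.66 kPa

Bernoulli surface→outlet gives ½v² = g·h_out, so v = √(2·9.8·4.642) = 9.539 m/s.
Continuity keeps v the same throughout the tube; from surface to crest, P_atm + 0 = P_top + ½ρv² + ρg·h_top.
P_top = 101700 − ½·919.7·9.539² − 919.7·9.8·3.752 = 26040 Pa. So P_gauge = P_top − P_atm = -75660 Pa.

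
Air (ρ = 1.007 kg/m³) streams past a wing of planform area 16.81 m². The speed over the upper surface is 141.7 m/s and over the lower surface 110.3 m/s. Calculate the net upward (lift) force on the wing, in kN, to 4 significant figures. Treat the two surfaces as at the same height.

F ≈ 66.97 kN

From P + ½ρv² = const at equal height, P_low − P_up = ½ρ(v_up² − v_low²).
ΔP = ½·1.007·(141.7² − 110.3²) = 3984 Pa.
Lift = ΔP · A = 3984 × 16.81 = 66970 N.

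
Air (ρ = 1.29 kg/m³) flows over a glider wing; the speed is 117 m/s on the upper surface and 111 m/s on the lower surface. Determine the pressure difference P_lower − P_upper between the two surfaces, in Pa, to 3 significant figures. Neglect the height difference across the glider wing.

With negligible Δh, P + ½ρv² is constant, so P_low − P_up = ½ρ(v_up² − v_low²).
ΔP = ½·1.29·(117² − 111²) = 882 Pa.

ΔP ≈ 882 Pa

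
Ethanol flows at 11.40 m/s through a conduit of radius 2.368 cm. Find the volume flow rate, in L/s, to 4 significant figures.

Q = 20.08 L/s

Q = A·v = 0.001762 m² × 11.40 m/s = 0.02008 m³/s.
Converting: 0.02008 m³/s × 1000 = 20.08 L/s.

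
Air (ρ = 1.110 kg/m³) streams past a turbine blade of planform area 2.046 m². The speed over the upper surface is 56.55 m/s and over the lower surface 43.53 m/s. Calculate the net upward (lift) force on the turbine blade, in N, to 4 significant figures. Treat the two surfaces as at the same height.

From P + ½ρv² = const at equal height, P_low − P_up = ½ρ(v_up² − v_low²).
ΔP = ½·1.110·(56.55² − 43.53²) = 723.2 Pa.
Lift = ΔP · A = 723.2 × 2.046 = 1480 N.

1480 N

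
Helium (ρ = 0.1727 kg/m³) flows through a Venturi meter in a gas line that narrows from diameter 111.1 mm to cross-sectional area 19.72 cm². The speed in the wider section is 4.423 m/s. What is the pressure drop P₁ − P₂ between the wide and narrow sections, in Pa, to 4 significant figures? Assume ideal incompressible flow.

By continuity, v₂ = v₁·A₁/A₂ = 4.423·(96.94/19.72) = 21.74 m/s.
With no height change, Bernoulli's equation is P₁ + ½ρv₁² = P₂ + ½ρv₂².
P₁ − P₂ = ½·0.1727·(21.74² − 4.423²) = ½·0.1727·453.2 = 39.14 Pa.

39.14 Pa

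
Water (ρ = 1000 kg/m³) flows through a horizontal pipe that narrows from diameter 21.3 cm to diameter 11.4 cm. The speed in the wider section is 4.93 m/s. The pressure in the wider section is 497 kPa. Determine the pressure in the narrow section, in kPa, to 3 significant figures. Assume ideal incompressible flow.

Mass conservation (A₁v₁ = A₂v₂) gives v₂ = 4.93 × 356/102 = 17.2 m/s.
Bernoulli (h₁ = h₂): P₁ − P₂ = ½ρ(v₂² − v₁²).
P₂ = P₁ − ½ρ(v₂² − v₁²) = 497000 − ½·1000·(17.2² − 4.93²) = 497000 − 136000 = 361000 Pa.

P₂ ≈ 361 kPa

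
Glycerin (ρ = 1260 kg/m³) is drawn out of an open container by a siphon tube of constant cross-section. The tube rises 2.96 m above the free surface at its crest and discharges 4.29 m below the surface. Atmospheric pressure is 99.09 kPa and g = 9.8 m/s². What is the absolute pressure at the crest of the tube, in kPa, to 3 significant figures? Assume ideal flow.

Bernoulli surface→outlet gives ½v² = g·h_out, so v = √(2·9.8·4.29) = 9.17 m/s.
With constant cross-section the crest speed equals v; applying Bernoulli from the surface up to the crest, P_top = P_atm − ½ρv² − ρg·h_top.
P_top = 99090 − ½·1260·9.17² − 1260·9.8·2.96 = 9570 Pa.

P_top ≈ 9.57 kPa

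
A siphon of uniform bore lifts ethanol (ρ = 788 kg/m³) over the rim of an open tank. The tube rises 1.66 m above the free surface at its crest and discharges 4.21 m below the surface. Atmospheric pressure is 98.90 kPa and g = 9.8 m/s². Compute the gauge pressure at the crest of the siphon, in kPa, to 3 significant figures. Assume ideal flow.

Bernoulli surface→outlet gives ½v² = g·h_out, so v = √(2·9.8·4.21) = 9.08 m/s.
The bore is uniform, so the speed at the crest is the same v. Bernoulli surface→crest: P_atm = P_top + ½ρv² + ρg·h_top.
P_top = 98900 − ½·788·9.08² − 788·9.8·1.66 = 53600 Pa. So P_gauge = P_top − P_atm = -45300 Pa.

P_gauge ≈ -45.3 kPa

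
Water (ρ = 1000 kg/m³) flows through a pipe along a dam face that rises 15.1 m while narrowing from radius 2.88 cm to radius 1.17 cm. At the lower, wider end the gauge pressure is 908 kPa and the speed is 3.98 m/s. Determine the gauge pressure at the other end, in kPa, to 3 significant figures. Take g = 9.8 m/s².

Mass conservation (A₁v₁ = A₂v₂) gives v₂ = 3.98 × 26.1/4.30 = 24.1 m/s.
Bernoulli: P₁ + ½ρv₁² + ρg h₁ = P₂ + ½ρv₂² + ρg h₂, so P₂ = P₁ + ½ρ(v₁² − v₂²) − ρg(h₂ − h₁).
P₂ = 908000 + ½·1000·(3.98² − 24.1²) − 1000·9.8·(+15.1) = 908000 + (-283000) − (148000) = 477000 Pa.

P₂ ≈ 477 kPa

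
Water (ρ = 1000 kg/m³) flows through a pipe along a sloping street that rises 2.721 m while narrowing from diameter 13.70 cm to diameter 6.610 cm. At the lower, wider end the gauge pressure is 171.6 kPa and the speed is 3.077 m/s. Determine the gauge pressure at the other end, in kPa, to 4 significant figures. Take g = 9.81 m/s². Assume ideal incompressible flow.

By continuity, v₂ = v₁·A₁/A₂ = 3.077·(147.4/34.32) = 13.22 m/s.
Energy conservation along the streamline gives P₂ = P₁ − ½ρ(v₂² − v₁²) − ρg(h₂ − h₁).
P₂ = 171600 + ½·1000·(3.077² − 13.22²) − 1000·9.81·(+2.721) = 171600 + (-82620) − (26690) = 62280 Pa.

62.28 kPa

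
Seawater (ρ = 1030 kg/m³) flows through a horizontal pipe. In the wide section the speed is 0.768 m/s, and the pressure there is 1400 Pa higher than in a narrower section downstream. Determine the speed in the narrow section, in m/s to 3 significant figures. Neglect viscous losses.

With h₁ = h₂, rearranging Bernoulli gives v₂ = √(v₁² + 2ΔP/ρ).
v₂ = √(0.768² + 2·1400/1030) = √(0.590 + 2.72) = 1.82 m/s.

v₂ = 1.82 m/s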